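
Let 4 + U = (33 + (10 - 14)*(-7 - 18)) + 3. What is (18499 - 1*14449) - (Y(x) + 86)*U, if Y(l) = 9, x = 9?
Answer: -8490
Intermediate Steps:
U = 132 (U = -4 + ((33 + (10 - 14)*(-7 - 18)) + 3) = -4 + ((33 - 4*(-25)) + 3) = -4 + ((33 + 100) + 3) = -4 + (133 + 3) = -4 + 136 = 132)
(18499 - 1*14449) - (Y(x) + 86)*U = (18499 - 1*14449) - (9 + 86)*132 = (18499 - 14449) - 95*132 = 4050 - 1*12540 = 4050 - 12540 = -8490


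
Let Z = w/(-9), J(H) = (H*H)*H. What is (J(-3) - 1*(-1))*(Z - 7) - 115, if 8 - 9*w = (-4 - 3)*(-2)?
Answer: 1757/27 ≈ 65.074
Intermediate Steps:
w = -2/3 (w = 8/9 - (-4 - 3)*(-2)/9 = 8/9 - (-7)*(-2)/9 = 8/9 - 1/9*14 = 8/9 - 14/9 = -2/3 ≈ -0.66667)
J(H) = H**3 (J(H) = H**2*H = H**3)
Z = 2/27 (Z = -2/3/(-9) = -2/3*(-1/9) = 2/27 ≈ 0.074074)
(J(-3) - 1*(-1))*(Z - 7) - 115 = ((-3)**3 - 1*(-1))*(2/27 - 7) - 115 = (-27 + 1)*(-187/27) - 115 = -26*(-187/27) - 115 = 4862/27 - 115 = 1757/27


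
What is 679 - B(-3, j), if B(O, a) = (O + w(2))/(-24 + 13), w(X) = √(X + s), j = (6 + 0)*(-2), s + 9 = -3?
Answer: 7466/11 + I*√10/11 ≈ 678.73 + 0.28748*I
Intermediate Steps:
s = -12 (s = -9 - 3 = -12)
j = -12 (j = 6*(-2) = -12)
w(X) = √(-12 + X) (w(X) = √(X - 12) = √(-12 + X))
B(O, a) = -O/11 - I*√10/11 (B(O, a) = (O + √(-12 + 2))/(-24 + 13) = (O + √(-10))/(-11) = (O + I*√10)*(-1/11) = -O/11 - I*√10/11)
679 - B(-3, j) = 679 - (-1/11*(-3) - I*√10/11) = 679 - (3/11 - I*√10/11) = 679 + (-3/11 + I*√10/11) = 7466/11 + I*√10/11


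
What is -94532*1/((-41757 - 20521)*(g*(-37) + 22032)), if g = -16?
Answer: 23633/352244368 ≈ 6.7093e-5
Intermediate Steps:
-94532*1/((-41757 - 20521)*(g*(-37) + 22032)) = -94532*1/((-41757 - 20521)*(-16*(-37) + 22032)) = -94532*(-1/(62278*(592 + 22032))) = -94532/(22624*(-62278)) = -94532/(-1408977472) = -94532*(-1/1408977472) = 23633/352244368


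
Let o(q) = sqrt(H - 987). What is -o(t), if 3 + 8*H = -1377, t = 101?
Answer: -I*sqrt(4638)/2 ≈ -34.051*I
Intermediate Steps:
H = -345/2 (H = -3/8 + (1/8)*(-1377) = -3/8 - 1377/8 = -345/2 ≈ -172.50)
o(q) = I*sqrt(4638)/2 (o(q) = sqrt(-345/2 - 987) = sqrt(-2319/2) = I*sqrt(4638)/2)
-o(t) = -I*sqrt(4638)/2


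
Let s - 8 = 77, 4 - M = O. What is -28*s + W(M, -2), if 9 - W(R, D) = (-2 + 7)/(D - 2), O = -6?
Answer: -9479/4 ≈ -2369.8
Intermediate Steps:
M = 10 (M = 4 - 1*(-6) = 4 + 6 = 10)
W(R, D) = 9 - 5/(-2 + D) (W(R, D) = 9 - (-2 + 7)/(D - 2) = 9 - 5/(-2 + D))
s = 85 (s = 8 + 77 = 85)
-28*s + W(M, -2) = -28*85 + (-23 + 9*(-2))/(-2 - 2) = -2380 + (-23 - 18)/(-4) = -2380 - ¼*(-41) = -2380 + 41/4 = -9479/4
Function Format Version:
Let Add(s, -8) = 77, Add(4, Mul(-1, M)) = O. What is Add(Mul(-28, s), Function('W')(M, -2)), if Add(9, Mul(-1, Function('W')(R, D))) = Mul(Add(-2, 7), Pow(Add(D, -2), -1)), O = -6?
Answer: Rational(-9479, 4) ≈ -2369.8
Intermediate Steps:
M = 10 (M = Add(4, Mul(-1, -6)) = Add(4, 6) = 10)
Function('W')(R, D) = Add(9, Mul(-5, Pow(Add(-2, D), -1))) (Function('W')(R, D) = Add(9, Mul(-1, Mul(Add(-2, 7), Pow(Add(D, -2), -1)))) = Add(9, Mul(-1, Mul(5, Pow(Add(-2, D), -1)))) = Add(9, Mul(-5, Pow(Add(-2, D), -1))))
s = 85 (s = Add(8, 77) = 85)
Add(Mul(-28, s), Function('W')(M, -2)) = Add(Mul(-28, 85), Mul(Pow(Add(-2, -2), -1), Add(-23, Mul(9, -2)))) = Add(-2380, Mul(Pow(-4, -1), Add(-23, -18))) = Add(-2380, Mul(Rational(-1, 4), -41)) = Add(-2380, Rational(41, 4)) = Rational(-9479, 4)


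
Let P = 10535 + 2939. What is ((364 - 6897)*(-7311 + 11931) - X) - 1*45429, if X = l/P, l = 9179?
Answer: -407290585565/13474 ≈ -3.0228e+7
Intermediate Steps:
P = 13474
X = 9179/13474 ≈ 0.68124
((364 - 6897)*(-7311 + 11931) - X) - 1*45429 = ((364 - 6897)*(-7311 + 11931) - 1*9179/13474) - 1*45429 = (-6533*4620 - 9179/13474) - 45429 = (-30182460 - 9179/13474) - 45429 = -406678475219/13474 - 45429 = -407290585565/13474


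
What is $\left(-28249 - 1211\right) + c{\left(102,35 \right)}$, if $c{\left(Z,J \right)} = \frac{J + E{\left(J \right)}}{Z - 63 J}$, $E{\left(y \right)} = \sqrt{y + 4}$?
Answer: $- \frac{61954415}{2103} - \frac{\sqrt{39}}{2103} \approx -29460.0$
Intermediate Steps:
$E{\left(y \right)} = \sqrt{4 + y}$
$c{\left(Z,J \right)} = \frac{J + \sqrt{4 + J}}{Z - 63 J}$
$\left(-28249 - 1211\right) + c{\left(102,35 \right)} = \left(-28249 - 1211\right) + \frac{\left(-1\right) 35 - \sqrt{4 + 35}}{\left(-1\right) 102 + 63 \cdot 35} = -29460 + \frac{-35 - \sqrt{39}}{-102 + 2205} = -29460 + \frac{-35 - \sqrt{39}}{2103} = -29460 - \left(\frac{35}{2103} + \frac{\sqrt{39}}{2103}\right) = - \frac{61954415}{2103} - \frac{\sqrt{39}}{2103}$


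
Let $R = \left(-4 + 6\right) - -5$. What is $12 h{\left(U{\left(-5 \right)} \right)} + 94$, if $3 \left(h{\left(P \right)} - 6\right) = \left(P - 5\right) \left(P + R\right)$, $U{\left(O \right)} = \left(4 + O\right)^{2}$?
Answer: $38$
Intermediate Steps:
$R = 7$ ($R = 2 + 5 = 7$)
$h{\left(P \right)} = 6 + \frac{\left(-5 + P\right) \left(7 + P\right)}{3}$ ($h{\left(P \right)} = 6 + \frac{\left(P - 5\right) \left(P + 7\right)}{3} = 6 + \frac{\left(-5 + P\right) \left(7 + P\right)}{3}$)
$12 h{\left(U{\left(-5 \right)} \right)} + 94 = 12 \left(- \frac{17}{3} + \frac{\left(\left(4 - 5\right)^{2}\right)^{2}}{3} + \frac{2 \left(4 - 5\right)^{2}}{3}\right) + 94 = 12 \left(- \frac{17}{3} + \frac{\left(\left(-1\right)^{2}\right)^{2}}{3} + \frac{2 \left(-1\right)^{2}}{3}\right) + 94 = 12 \left(- \frac{17}{3} + \frac{1^{2}}{3} + \frac{2}{3} \cdot 1\right) + 94 = 12 \left(- \frac{17}{3} + \frac{1}{3} \cdot 1 + \frac{2}{3}\right) + 94 = 12 \left(- \frac{17}{3} + \frac{1}{3} + \frac{2}{3}\right) + 94 = 12 \left(- \frac{14}{3}\right) + 94 = -56 + 94 = 38$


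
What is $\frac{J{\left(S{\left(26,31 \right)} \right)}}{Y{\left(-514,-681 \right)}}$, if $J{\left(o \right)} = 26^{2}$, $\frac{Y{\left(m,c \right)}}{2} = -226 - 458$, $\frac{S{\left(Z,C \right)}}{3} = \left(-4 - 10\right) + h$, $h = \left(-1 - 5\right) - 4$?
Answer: $- \frac{169}{342} \approx -0.49415$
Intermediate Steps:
$h = -10$ ($h = -6 - 4 = -10$)
$S{\left(Z,C \right)} = -72$ ($S{\left(Z,C \right)} = 3 \left(\left(-4 - 10\right) - 10\right) = 3 \left(-14 - 10\right) = 3 \left(-24\right) = -72$)
$Y{\left(m,c \right)} = -1368$ ($Y{\left(m,c \right)} = 2 \left(-226 - 458\right) = 2 \left(-684\right) = -1368$)
$J{\left(o \right)} = 676$
$\frac{J{\left(S{\left(26,31 \right)} \right)}}{Y{\left(-514,-681 \right)}} = \frac{676}{-1368} = 676 \left(- \frac{1}{1368}\right) = - \frac{169}{342}$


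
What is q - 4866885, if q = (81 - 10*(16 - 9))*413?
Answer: -4862342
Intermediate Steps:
q = 4543 (q = (81 - 10*7)*413 = (81 - 70)*413 = 11*413 = 4543)
q - 4866885 = 4543 - 4866885 = -4862342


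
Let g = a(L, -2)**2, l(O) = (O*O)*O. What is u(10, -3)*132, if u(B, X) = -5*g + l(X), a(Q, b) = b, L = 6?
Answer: -6204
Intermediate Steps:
l(O) = O**3 (l(O) = O**2*O = O**3)
g = 4 (g = (-2)**2 = 4)
u(B, X) = -20 + X**3 (u(B, X) = -5*4 + X**3 = -20 + X**3)
u(10, -3)*132 = (-20 + (-3)**3)*132 = (-20 - 27)*132 = -47*132 = -6204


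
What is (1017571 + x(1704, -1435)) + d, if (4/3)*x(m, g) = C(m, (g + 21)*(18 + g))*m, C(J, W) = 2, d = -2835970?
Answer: -1815843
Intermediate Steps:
x(m, g) = 3*m/2 (x(m, g) = 3*(2*m)/4 = 3*m/2)
(1017571 + x(1704, -1435)) + d = (1017571 + (3/2)*1704) - 2835970 = (1017571 + 2556) - 2835970 = 1020127 - 2835970 = -1815843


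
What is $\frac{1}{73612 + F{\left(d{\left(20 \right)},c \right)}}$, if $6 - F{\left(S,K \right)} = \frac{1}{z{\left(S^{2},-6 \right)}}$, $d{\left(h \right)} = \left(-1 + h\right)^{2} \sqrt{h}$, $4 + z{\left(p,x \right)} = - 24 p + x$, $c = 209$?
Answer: $\frac{62554090}{4605106997621} \approx 1.3584 \cdot 10^{-5}$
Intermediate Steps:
$z{\left(p,x \right)} = -4 + x - 24 p$ ($z{\left(p,x \right)} = -4 - \left(- x + 24 p\right) = -4 + x - 24 p$)
$d{\left(h \right)} = \sqrt{h} \left(-1 + h\right)^{2}$
$F{\left(S,K \right)} = 6 - \frac{1}{-10 - 24 S^{2}}$ ($F{\left(S,K \right)} = 6 - \frac{1}{-4 - 6 - 24 S^{2}} = 6 - \frac{1}{-10 - 24 S^{2}}$)
$\frac{1}{73612 + F{\left(d{\left(20 \right)},c \right)}} = \frac{1}{73612 + \frac{61 + 144 \left(\sqrt{20} \left(-1 + 20\right)^{2}\right)^{2}}{2 \left(5 + 12 \left(\sqrt{20} \left(-1 + 20\right)^{2}\right)^{2}\right)}} = \frac{1}{73612 + \frac{61 + 144 \left(2 \sqrt{5} \cdot 19^{2}\right)^{2}}{2 \left(5 + 12 \left(2 \sqrt{5} \cdot 19^{2}\right)^{2}\right)}} = \frac{1}{73612 + \frac{61 + 144 \left(2 \sqrt{5} \cdot 361\right)^{2}}{2 \left(5 + 12 \left(2 \sqrt{5} \cdot 361\right)^{2}\right)}} = \frac{1}{73612 + \frac{61 + 144 \left(722 \sqrt{5}\right)^{2}}{2 \left(5 + 12 \left(722 \sqrt{5}\right)^{2}\right)}} = \frac{1}{73612 + \frac{61 + 144 \cdot 2606420}{2 \left(5 + 12 \cdot 2606420\right)}} = \frac{1}{73612 + \frac{61 + 375324480}{2 \left(5 + 31277040\right)}} = \frac{1}{73612 + \frac{1}{2} \cdot \frac{1}{31277045} \cdot 375324541} = \frac{1}{73612 + \frac{375324541}{62554090}} = \frac{1}{\frac{4605106997621}{62554090}} = \frac{62554090}{4605106997621}$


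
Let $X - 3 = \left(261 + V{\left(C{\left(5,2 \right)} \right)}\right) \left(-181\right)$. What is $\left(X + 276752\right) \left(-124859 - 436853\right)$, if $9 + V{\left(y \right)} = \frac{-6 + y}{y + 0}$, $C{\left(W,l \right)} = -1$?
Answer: $-129124107712$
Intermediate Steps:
$V{\left(y \right)} = -9 + \frac{-6 + y}{y}$ ($V{\left(y \right)} = -9 + \frac{-6 + y}{y + 0} = -9 + \frac{-6 + y}{y}$)
$X = -46876$ ($X = 3 + \left(261 - \left(8 + \frac{6}{-1}\right)\right) \left(-181\right) = 3 + \left(261 - 2\right) \left(-181\right) = 3 + 259 \left(-181\right) = 3 - 46879 = -46876$)
$\left(X + 276752\right) \left(-124859 - 436853\right) = \left(-46876 + 276752\right) \left(-124859 - 436853\right) = 229876 \left(-561712\right) = -129124107712$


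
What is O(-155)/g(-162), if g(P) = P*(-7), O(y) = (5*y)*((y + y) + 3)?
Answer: 237925/1134 ≈ 209.81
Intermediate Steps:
O(y) = 5*y*(3 + 2*y) (O(y) = (5*y)*(2*y + 3) = (5*y)*(3 + 2*y) = 5*y*(3 + 2*y))
g(P) = -7*P
O(-155)/g(-162) = (5*(-155)*(3 + 2*(-155)))/((-7*(-162))) = (5*(-155)*(3 - 310))/1134 = (5*(-155)*(-307))*(1/1134) = 237925*(1/1134) = 237925/1134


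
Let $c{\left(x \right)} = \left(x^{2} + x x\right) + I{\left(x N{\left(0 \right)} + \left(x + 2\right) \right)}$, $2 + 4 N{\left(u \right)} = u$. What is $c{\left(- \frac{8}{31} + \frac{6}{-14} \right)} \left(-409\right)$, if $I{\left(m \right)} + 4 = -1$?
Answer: $\frac{78136587}{47089} \approx 1659.3$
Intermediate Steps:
$N{\left(u \right)} = - \frac{1}{2} + \frac{u}{4}$
$I{\left(m \right)} = -5$ ($I{\left(m \right)} = -4 - 1 = -5$)
$c{\left(x \right)} = -5 + 2 x^{2}$ ($c{\left(x \right)} = \left(x^{2} + x x\right) - 5 = \left(x^{2} + x^{2}\right) - 5 = 2 x^{2} - 5 = -5 + 2 x^{2}$)
$c{\left(- \frac{8}{31} + \frac{6}{-14} \right)} \left(-409\right) = \left(-5 + 2 \left(- \frac{8}{31} + \frac{6}{-14}\right)^{2}\right) \left(-409\right) = \left(-5 + 2 \left(\left(-8\right) \frac{1}{31} + 6 \left(- \frac{1}{14}\right)\right)^{2}\right) \left(-409\right) = \left(-5 + 2 \left(- \frac{8}{31} - \frac{3}{7}\right)^{2}\right) \left(-409\right) = \left(-5 + 2 \left(- \frac{149}{217}\right)^{2}\right) \left(-409\right) = \left(-5 + 2 \cdot \frac{22201}{47089}\right) \left(-409\right) = \left(-5 + \frac{44402}{47089}\right) \left(-409\right) = \left(- \frac{191043}{47089}\right) \left(-409\right) = \frac{78136587}{47089}$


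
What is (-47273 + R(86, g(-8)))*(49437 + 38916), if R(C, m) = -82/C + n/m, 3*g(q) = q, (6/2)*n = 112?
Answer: -179655399846/43 ≈ -4.1780e+9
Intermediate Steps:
n = 112/3 (n = (1/3)*112 = 112/3 ≈ 37.333)
g(q) = q/3
R(C, m) = -82/C + 112/(3*m)
(-47273 + R(86, g(-8)))*(49437 + 38916) = (-47273 + (-82/86 + 112/(3*(((1/3)*(-8))))))*(49437 + 38916) = (-47273 + (-82*1/86 + 112/(3*(-8/3))))*88353 = (-47273 + (-41/43 + (112/3)*(-3/8)))*88353 = (-47273 + (-41/43 - 14))*88353 = (-47273 - 643/43)*88353 = -2033382/43*88353 = -179655399846/43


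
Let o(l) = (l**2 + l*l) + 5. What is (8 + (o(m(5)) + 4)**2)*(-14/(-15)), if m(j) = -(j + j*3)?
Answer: 3054282/5 ≈ 6.1086e+5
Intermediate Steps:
m(j) = -4*j (m(j) = -(j + 3*j) = -4*j)
o(l) = 5 + 2*l**2 (o(l) = (l**2 + l**2) + 5 = 2*l**2 + 5 = 5 + 2*l**2)
(8 + (o(m(5)) + 4)**2)*(-14/(-15)) = (8 + ((5 + 2*(-4*5)**2) + 4)**2)*(-14/(-15)) = (8 + ((5 + 2*(-20)**2) + 4)**2)*(-14*(-1/15)) = (8 + ((5 + 2*400) + 4)**2)*(14/15) = (8 + ((5 + 800) + 4)**2)*(14/15) = (8 + (805 + 4)**2)*(14/15) = (8 + 809**2)*(14/15) = (8 + 654481)*(14/15) = 654489*(14/15) = 3054282/5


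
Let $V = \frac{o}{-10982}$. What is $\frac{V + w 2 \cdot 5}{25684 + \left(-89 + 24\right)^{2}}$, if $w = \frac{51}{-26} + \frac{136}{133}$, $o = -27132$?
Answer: $- \frac{203377}{879115237} \approx -0.00023134$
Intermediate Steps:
$V = \frac{42}{17}$ ($V = - \frac{27132}{-10982} = \left(-27132\right) \left(- \frac{1}{10982}\right) = \frac{42}{17} \approx 2.4706$)
$w = - \frac{3247}{3458}$ ($w = 51 \left(- \frac{1}{26}\right) + 136 \cdot \frac{1}{133} = - \frac{51}{26} + \frac{136}{133} = - \frac{3247}{3458} \approx -0.93898$)
$\frac{V + w 2 \cdot 5}{25684 + \left(-89 + 24\right)^{2}} = \frac{\frac{42}{17} - \frac{3247 \cdot 2 \cdot 5}{3458}}{25684 + \left(-89 + 24\right)^{2}} = \frac{\frac{42}{17} - \frac{16235}{1729}}{25684 + \left(-65\right)^{2}} = \frac{\frac{42}{17} - \frac{16235}{1729}}{25684 + 4225} = - \frac{203377}{29393 \cdot 29909} = \left(- \frac{203377}{29393}\right) \frac{1}{29909} = - \frac{203377}{879115237}$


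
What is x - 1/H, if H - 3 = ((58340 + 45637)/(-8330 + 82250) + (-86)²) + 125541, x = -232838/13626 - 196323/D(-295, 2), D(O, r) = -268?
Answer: 4279174090234961753/5981004870487956 ≈ 715.46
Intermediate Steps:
x = 1306348307/1825884 (x = -232838/13626 - 196323/(-268) = -232838*1/13626 - 196323*(-1/268) = -116419/6813 + 196323/268 = 1306348307/1825884 ≈ 715.46)
H = 3275676259/24640 (H = 3 + (((58340 + 45637)/(-8330 + 82250) + (-86)²) + 125541) = 3 + ((103977/73920 + 7396) + 125541) = 3 + ((103977*(1/73920) + 7396) + 125541) = 3 + ((34659/24640 + 7396) + 125541) = 3 + (182272099/24640 + 125541) = 3 + 3275602339/24640 = 3275676259/24640 ≈ 1.3294e+5)
x - 1/H = 1306348307/1825884 - 1/3275676259/24640 = 1306348307/1825884 - 1*24640/3275676259 = 1306348307/1825884 - 24640/3275676259 = 4279174090234961753/5981004870487956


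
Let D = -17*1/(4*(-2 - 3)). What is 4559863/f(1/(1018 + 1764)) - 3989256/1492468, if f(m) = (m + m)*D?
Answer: 47331902033698882/6342989 ≈ 7.4621e+9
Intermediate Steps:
D = 17/20 (D = -17/(4*(-5)) = -17/(-20) = -17*(-1/20) = 17/20 ≈ 0.85000)
f(m) = 17*m/10 (f(m) = (m + m)*(17/20) = (2*m)*(17/20) = 17*m/10)
4559863/f(1/(1018 + 1764)) - 3989256/1492468 = 4559863/((17/(10*(1018 + 1764)))) - 3989256/1492468 = 4559863/(((17/10)/2782)) - 3989256*1/1492468 = 4559863/(((17/10)*(1/2782))) - 997314/373117 = 4559863/(17/27820) - 997314/373117 = 4559863*(27820/17) - 997314/373117 = 126855388660/17 - 997314/373117 = 47331902033698882/6342989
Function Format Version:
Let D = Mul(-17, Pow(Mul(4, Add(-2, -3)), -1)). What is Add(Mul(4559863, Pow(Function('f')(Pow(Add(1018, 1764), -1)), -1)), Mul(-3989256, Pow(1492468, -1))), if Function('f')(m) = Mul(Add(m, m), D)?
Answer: Rational(47331902033698882, 6342989) ≈ 7.4621e+9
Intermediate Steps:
D = Rational(17, 20) (D = Mul(-17, Pow(Mul(4, -5), -1)) = Mul(-17, Pow(-20, -1)) = Mul(-17, Rational(-1, 20)) = Rational(17, 20) ≈ 0.85000)
Function('f')(m) = Mul(Rational(17, 10), m) (Function('f')(m) = Mul(Add(m, m), Rational(17, 20)) = Mul(Mul(2, m), Rational(17, 20)) = Mul(Rational(17, 10), m))
Add(Mul(4559863, Pow(Function('f')(Pow(Add(1018, 1764), -1)), -1)), Mul(-3989256, Pow(1492468, -1))) = Add(Mul(4559863, Pow(Mul(Rational(17, 10), Pow(Add(1018, 1764), -1)), -1)), Mul(-3989256, Pow(1492468, -1))) = Add(Mul(4559863, Pow(Mul(Rational(17, 10), Pow(2782, -1)), -1)), Mul(-3989256, Rational(1, 1492468))) = Add(Mul(4559863, Pow(Mul(Rational(17, 10), Rational(1, 2782)), -1)), Rational(-997314, 373117)) = Add(Mul(4559863, Pow(Rational(17, 27820), -1)), Rational(-997314, 373117)) = Add(Mul(4559863, Rational(27820, 17)), Rational(-997314, 373117)) = Add(Rational(126855388660, 17), Rational(-997314, 373117)) = Rational(47331902033698882, 6342989)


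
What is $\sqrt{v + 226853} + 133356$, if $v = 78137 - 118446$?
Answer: $133356 + 4 \sqrt{11659} \approx 1.3379 \cdot 10^{5}$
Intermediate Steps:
$v = -40309$ ($v = 78137 - 118446 = -40309$)
$\sqrt{v + 226853} + 133356 = \sqrt{-40309 + 226853} + 133356 = \sqrt{186544} + 133356 = 4 \sqrt{11659} + 133356 = 133356 + 4 \sqrt{11659}$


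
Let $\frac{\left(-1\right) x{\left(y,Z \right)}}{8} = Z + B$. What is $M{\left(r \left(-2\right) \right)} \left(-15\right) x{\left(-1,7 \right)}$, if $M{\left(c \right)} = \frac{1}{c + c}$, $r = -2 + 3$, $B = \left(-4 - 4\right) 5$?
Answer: $990$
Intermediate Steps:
$B = -40$ ($B = \left(-8\right) 5 = -40$)
$r = 1$
$x{\left(y,Z \right)} = 320 - 8 Z$ ($x{\left(y,Z \right)} = - 8 \left(Z - 40\right) = - 8 \left(-40 + Z\right) = 320 - 8 Z$)
$M{\left(c \right)} = \frac{1}{2 c}$
$M{\left(r \left(-2\right) \right)} \left(-15\right) x{\left(-1,7 \right)} = \frac{1}{2 \cdot 1 \left(-2\right)} \left(-15\right) \left(320 - 56\right) = \frac{1}{2 \left(-2\right)} \left(-15\right) \left(320 - 56\right) = \frac{1}{2} \left(- \frac{1}{2}\right) \left(-15\right) 264 = \left(- \frac{1}{4}\right) \left(-15\right) 264 = \frac{15}{4} \cdot 264 = 990$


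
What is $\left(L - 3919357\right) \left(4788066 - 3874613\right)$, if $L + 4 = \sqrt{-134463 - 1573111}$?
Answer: $-3580152063533 + 913453 i \sqrt{1707574} \approx -3.5802 \cdot 10^{12} + 1.1936 \cdot 10^{9} i$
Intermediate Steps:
$L = -4 + i \sqrt{1707574}$ ($L = -4 + \sqrt{-134463 - 1573111} = -4 + \sqrt{-1707574} = -4 + i \sqrt{1707574} \approx -4.0 + 1306.7 i$)
$\left(L - 3919357\right) \left(4788066 - 3874613\right) = \left(\left(-4 + i \sqrt{1707574}\right) - 3919357\right) \left(4788066 - 3874613\right) = \left(-3919361 + i \sqrt{1707574}\right) 913453 = -3580152063533 + 913453 i \sqrt{1707574}$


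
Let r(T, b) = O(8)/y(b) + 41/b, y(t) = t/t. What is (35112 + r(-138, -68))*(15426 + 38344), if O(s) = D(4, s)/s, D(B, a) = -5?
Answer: 128377622525/68 ≈ 1.8879e+9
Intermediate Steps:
y(t) = 1
O(s) = -5/s
r(T, b) = -5/8 + 41/b (r(T, b) = -5/8/1 + 41/b = -5*1/8*1 + 41/b = -5/8*1 + 41/b = -5/8 + 41/b)
(35112 + r(-138, -68))*(15426 + 38344) = (35112 + (-5/8 + 41/(-68)))*(15426 + 38344) = (35112 + (-5/8 + 41*(-1/68)))*53770 = (35112 + (-5/8 - 41/68))*53770 = (35112 - 167/136)*53770 = (4775065/136)*53770 = 128377622525/68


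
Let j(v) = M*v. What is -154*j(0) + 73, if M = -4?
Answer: 73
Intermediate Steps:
j(v) = -4*v
-154*j(0) + 73 = -(-616)*0 + 73 = -154*0 + 73 = 0 + 73 = 73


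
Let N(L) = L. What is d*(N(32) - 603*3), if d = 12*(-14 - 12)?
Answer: 554424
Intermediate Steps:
d = -312 (d = 12*(-26) = -312)
d*(N(32) - 603*3) = -312*(32 - 603*3) = -312*(32 - 1809) = -312*(-1777) = 554424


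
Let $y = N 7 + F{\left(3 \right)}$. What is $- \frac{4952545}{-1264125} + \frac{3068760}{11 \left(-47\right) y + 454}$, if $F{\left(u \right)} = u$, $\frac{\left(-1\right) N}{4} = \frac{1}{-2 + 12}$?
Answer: $\frac{3881032597277}{443202225} \approx 8756.8$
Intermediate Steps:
$N = - \frac{2}{5}$ ($N = - \frac{4}{-2 + 12} = - \frac{4}{10} = \left(-4\right) \frac{1}{10} = - \frac{2}{5} \approx -0.4$)
$y = \frac{1}{5}$ ($y = \left(- \frac{2}{5}\right) 7 + 3 = - \frac{14}{5} + 3 = \frac{1}{5} \approx 0.2$)
$- \frac{4952545}{-1264125} + \frac{3068760}{11 \left(-47\right) y + 454} = - \frac{4952545}{-1264125} + \frac{3068760}{11 \left(-47\right) \frac{1}{5} + 454} = \left(-4952545\right) \left(- \frac{1}{1264125}\right) + \frac{3068760}{\left(-517\right) \frac{1}{5} + 454} = \frac{990509}{252825} + \frac{3068760}{- \frac{517}{5} + 454} = \frac{990509}{252825} + \frac{3068760}{\frac{1753}{5}} = \frac{990509}{252825} + 3068760 \cdot \frac{5}{1753} = \frac{990509}{252825} + \frac{15343800}{1753} = \frac{3881032597277}{443202225}$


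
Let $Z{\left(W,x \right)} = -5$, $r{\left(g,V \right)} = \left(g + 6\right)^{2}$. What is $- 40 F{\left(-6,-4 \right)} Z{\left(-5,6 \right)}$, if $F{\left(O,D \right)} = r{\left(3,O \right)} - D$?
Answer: $17000$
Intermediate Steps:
$r{\left(g,V \right)} = \left(6 + g\right)^{2}$
$F{\left(O,D \right)} = 81 - D$ ($F{\left(O,D \right)} = \left(6 + 3\right)^{2} - D = 9^{2} - D = 81 - D$)
$- 40 F{\left(-6,-4 \right)} Z{\left(-5,6 \right)} = - 40 \left(81 - -4\right) \left(-5\right) = - 40 \left(81 + 4\right) \left(-5\right) = \left(-40\right) 85 \left(-5\right) = \left(-3400\right) \left(-5\right) = 17000$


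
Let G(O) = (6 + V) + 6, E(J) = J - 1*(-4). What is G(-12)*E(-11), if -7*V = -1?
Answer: -85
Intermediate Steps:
V = ⅐ (V = -⅐*(-1) = ⅐ ≈ 0.14286)
E(J) = 4 + J (E(J) = J + 4 = 4 + J)
G(O) = 85/7 (G(O) = (6 + ⅐) + 6 = 43/7 + 6 = 85/7)
G(-12)*E(-11) = 85*(4 - 11)/7 = (85/7)*(-7) = -85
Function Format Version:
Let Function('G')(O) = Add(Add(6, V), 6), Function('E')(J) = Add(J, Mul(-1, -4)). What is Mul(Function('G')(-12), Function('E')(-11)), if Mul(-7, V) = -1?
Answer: -85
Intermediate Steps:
V = Rational(1, 7) (V = Mul(Rational(-1, 7), -1) = Rational(1, 7) ≈ 0.14286)
Function('E')(J) = Add(4, J) (Function('E')(J) = Add(J, 4) = Add(4, J))
Function('G')(O) = Rational(85, 7) (Function('G')(O) = Add(Add(6, Rational(1, 7)), 6) = Add(Rational(43, 7), 6) = Rational(85, 7))
Mul(Function('G')(-12), Function('E')(-11)) = Mul(Rational(85, 7), Add(4, -11)) = Mul(Rational(85, 7), -7) = -85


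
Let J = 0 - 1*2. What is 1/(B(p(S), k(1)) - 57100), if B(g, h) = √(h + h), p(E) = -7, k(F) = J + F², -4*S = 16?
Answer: -28550/1630205001 - I*√2/3260410002 ≈ -1.7513e-5 - 4.3375e-10*I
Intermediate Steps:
S = -4 (S = -¼*16 = -4)
J = -2 (J = 0 - 2 = -2)
k(F) = -2 + F²
B(g, h) = √2*√h (B(g, h) = √(2*h) = √2*√h)
1/(B(p(S), k(1)) - 57100) = 1/(√2*√(-2 + 1²) - 57100) = 1/(√2*√(-2 + 1) - 57100) = 1/(√2*√(-1) - 57100) = 1/(√2*I - 57100) = 1/(I*√2 - 57100) = 1/(-57100 + I*√2)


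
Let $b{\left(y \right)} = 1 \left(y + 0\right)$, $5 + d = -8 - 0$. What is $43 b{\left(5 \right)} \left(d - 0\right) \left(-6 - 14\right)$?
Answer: $55900$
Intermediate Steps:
$d = -13$ ($d = -5 - 8 = -13$)
$b{\left(y \right)} = y$ ($b{\left(y \right)} = 1 y = y$)
$43 b{\left(5 \right)} \left(d - 0\right) \left(-6 - 14\right) = 43 \cdot 5 \left(-13 - 0\right) \left(-6 - 14\right) = 215 \left(-13 + 0\right) \left(-20\right) = 215 \left(\left(-13\right) \left(-20\right)\right) = 215 \cdot 260 = 55900$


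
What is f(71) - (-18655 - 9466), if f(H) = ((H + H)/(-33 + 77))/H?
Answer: 618663/22 ≈ 28121.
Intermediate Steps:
f(H) = 1/22 (f(H) = ((2*H)/44)/H = ((2*H)*(1/44))/H = (H/22)/H = 1/22)
f(71) - (-18655 - 9466) = 1/22 - (-18655 - 9466) = 1/22 - 1*(-28121) = 1/22 + 28121 = 618663/22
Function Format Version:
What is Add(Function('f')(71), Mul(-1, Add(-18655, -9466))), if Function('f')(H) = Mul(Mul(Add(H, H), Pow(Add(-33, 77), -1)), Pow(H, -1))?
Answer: Rational(618663, 22) ≈ 28121.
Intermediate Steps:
Function('f')(H) = Rational(1, 22) (Function('f')(H) = Mul(Mul(Mul(2, H), Pow(44, -1)), Pow(H, -1)) = Mul(Mul(Mul(2, H), Rational(1, 44)), Pow(H, -1)) = Mul(Mul(Rational(1, 22), H), Pow(H, -1)) = Rational(1, 22))
Add(Function('f')(71), Mul(-1, Add(-18655, -9466))) = Add(Rational(1, 22), Mul(-1, Add(-18655, -9466))) = Add(Rational(1, 22), Mul(-1, -28121)) = Add(Rational(1, 22), 28121) = Rational(618663, 22)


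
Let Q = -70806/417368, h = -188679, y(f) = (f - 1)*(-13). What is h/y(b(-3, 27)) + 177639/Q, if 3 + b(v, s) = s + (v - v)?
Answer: -3692458301029/3528499 ≈ -1.0465e+6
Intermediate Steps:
b(v, s) = -3 + s (b(v, s) = -3 + (s + (v - v)) = -3 + (s + 0) = -3 + s)
y(f) = 13 - 13*f (y(f) = (-1 + f)*(-13) = 13 - 13*f)
Q = -35403/208684 (Q = -70806*1/417368 = -35403/208684 ≈ -0.16965)
h/y(b(-3, 27)) + 177639/Q = -188679/(13 - 13*(-3 + 27)) + 177639/(-35403/208684) = -188679/(13 - 13*24) + 177639*(-208684/35403) = -188679/(13 - 312) - 12356805692/11801 = -188679/(-299) - 12356805692/11801 = -188679*(-1/299) - 12356805692/11801 = 188679/299 - 12356805692/11801 = -3692458301029/3528499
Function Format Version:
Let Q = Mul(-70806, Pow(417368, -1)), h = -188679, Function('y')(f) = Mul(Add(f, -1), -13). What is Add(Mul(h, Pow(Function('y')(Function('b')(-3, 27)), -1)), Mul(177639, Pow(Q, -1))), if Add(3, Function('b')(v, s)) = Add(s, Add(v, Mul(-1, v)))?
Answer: Rational(-3692458301029, 3528499) ≈ -1.0465e+6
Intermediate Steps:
Function('b')(v, s) = Add(-3, s) (Function('b')(v, s) = Add(-3, Add(s, Add(v, Mul(-1, v)))) = Add(-3, Add(s, 0)) = Add(-3, s))
Function('y')(f) = Add(13, Mul(-13, f)) (Function('y')(f) = Mul(Add(-1, f), -13) = Add(13, Mul(-13, f)))
Q = Rational(-35403, 208684) (Q = Mul(-70806, Rational(1, 417368)) = Rational(-35403, 208684) ≈ -0.16965)
Add(Mul(h, Pow(Function('y')(Function('b')(-3, 27)), -1)), Mul(177639, Pow(Q, -1))) = Add(Mul(-188679, Pow(Add(13, Mul(-13, Add(-3, 27))), -1)), Mul(177639, Pow(Rational(-35403, 208684), -1))) = Add(Mul(-188679, Pow(Add(13, Mul(-13, 24)), -1)), Mul(177639, Rational(-208684, 35403))) = Add(Mul(-188679, Pow(Add(13, -312), -1)), Rational(-12356805692, 11801)) = Add(Mul(-188679, Pow(-299, -1)), Rational(-12356805692, 11801)) = Add(Mul(-188679, Rational(-1, 299)), Rational(-12356805692, 11801)) = Add(Rational(188679, 299), Rational(-12356805692, 11801)) = Rational(-3692458301029, 3528499)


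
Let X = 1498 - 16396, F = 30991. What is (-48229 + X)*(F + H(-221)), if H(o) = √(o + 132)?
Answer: -1956368857 - 63127*I*√89 ≈ -1.9564e+9 - 5.9554e+5*I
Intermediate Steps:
H(o) = √(132 + o)
X = -14898
(-48229 + X)*(F + H(-221)) = (-48229 - 14898)*(30991 + √(132 - 221)) = -63127*(30991 + √(-89)) = -63127*(30991 + I*√89) = -1956368857 - 63127*I*√89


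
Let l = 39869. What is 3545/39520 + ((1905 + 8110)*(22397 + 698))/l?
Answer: 1828195210321/315124576 ≈ 5801.5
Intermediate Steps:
3545/39520 + ((1905 + 8110)*(22397 + 698))/l = 3545/39520 + ((1905 + 8110)*(22397 + 698))/39869 = 3545*(1/39520) + (10015*23095)*(1/39869) = 709/7904 + 231296425*(1/39869) = 709/7904 + 231296425/39869 = 1828195210321/315124576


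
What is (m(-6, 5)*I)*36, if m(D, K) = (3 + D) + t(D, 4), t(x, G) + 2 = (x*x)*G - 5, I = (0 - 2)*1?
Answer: -9648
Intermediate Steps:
I = -2 (I = -2*1 = -2)
t(x, G) = -7 + G*x² (t(x, G) = -2 + ((x*x)*G - 5) = -2 + (x²*G - 5) = -2 + (G*x² - 5) = -2 + (-5 + G*x²) = -7 + G*x²)
m(D, K) = -4 + D + 4*D² (m(D, K) = (3 + D) + (-7 + 4*D²) = -4 + D + 4*D²)
(m(-6, 5)*I)*36 = ((-4 - 6 + 4*(-6)²)*(-2))*36 = ((-4 - 6 + 4*36)*(-2))*36 = ((-4 - 6 + 144)*(-2))*36 = (134*(-2))*36 = -268*36 = -9648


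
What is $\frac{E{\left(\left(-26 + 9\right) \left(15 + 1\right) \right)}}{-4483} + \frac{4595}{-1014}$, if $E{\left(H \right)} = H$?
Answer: $- \frac{20323577}{4545762} \approx -4.4709$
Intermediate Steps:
$\frac{E{\left(\left(-26 + 9\right) \left(15 + 1\right) \right)}}{-4483} + \frac{4595}{-1014} = \frac{\left(-26 + 9\right) \left(15 + 1\right)}{-4483} + \frac{4595}{-1014} = \left(-17\right) 16 \left(- \frac{1}{4483}\right) + 4595 \left(- \frac{1}{1014}\right) = \left(-272\right) \left(- \frac{1}{4483}\right) - \frac{4595}{1014} = \frac{272}{4483} - \frac{4595}{1014} = - \frac{20323577}{4545762}$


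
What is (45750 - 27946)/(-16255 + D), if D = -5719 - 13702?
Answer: -4451/8919 ≈ -0.49905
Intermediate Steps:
D = -19421
(45750 - 27946)/(-16255 + D) = (45750 - 27946)/(-16255 - 19421) = 17804/(-35676) = 17804*(-1/35676) = -4451/8919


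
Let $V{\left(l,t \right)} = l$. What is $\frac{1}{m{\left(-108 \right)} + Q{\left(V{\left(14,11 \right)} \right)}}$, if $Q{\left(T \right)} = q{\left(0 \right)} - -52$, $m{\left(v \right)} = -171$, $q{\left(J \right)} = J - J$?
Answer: $- \frac{1}{119} \approx -0.0084034$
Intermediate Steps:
$q{\left(J \right)} = 0$
$Q{\left(T \right)} = 52$ ($Q{\left(T \right)} = 0 - -52 = 0 + 52 = 52$)
$\frac{1}{m{\left(-108 \right)} + Q{\left(V{\left(14,11 \right)} \right)}} = \frac{1}{-171 + 52} = \frac{1}{-119} = - \frac{1}{119}$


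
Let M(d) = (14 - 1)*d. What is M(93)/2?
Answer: 1209/2 ≈ 604.50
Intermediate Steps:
M(d) = 13*d
M(93)/2 = (13*93)/2 = 1209*(½) = 1209/2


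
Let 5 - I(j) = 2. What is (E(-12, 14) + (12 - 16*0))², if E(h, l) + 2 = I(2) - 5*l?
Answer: 3249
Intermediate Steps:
I(j) = 3 (I(j) = 5 - 1*2 = 5 - 2 = 3)
E(h, l) = 1 - 5*l (E(h, l) = -2 + (3 - 5*l) = 1 - 5*l)
(E(-12, 14) + (12 - 16*0))² = ((1 - 5*14) + (12 - 16*0))² = ((1 - 70) + (12 + 0))² = (-69 + 12)² = (-57)² = 3249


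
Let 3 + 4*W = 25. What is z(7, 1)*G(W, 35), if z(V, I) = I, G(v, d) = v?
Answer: 11/2 ≈ 5.5000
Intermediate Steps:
W = 11/2 (W = -3/4 + (1/4)*25 = -3/4 + 25/4 = 11/2 ≈ 5.5000)
z(7, 1)*G(W, 35) = 1*(11/2) = 11/2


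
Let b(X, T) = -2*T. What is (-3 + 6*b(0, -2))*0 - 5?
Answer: -5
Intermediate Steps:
(-3 + 6*b(0, -2))*0 - 5 = (-3 + 6*(-2*(-2)))*0 - 5 = (-3 + 6*4)*0 - 5 = (-3 + 24)*0 - 5 = 21*0 - 5 = 0 - 5 = -5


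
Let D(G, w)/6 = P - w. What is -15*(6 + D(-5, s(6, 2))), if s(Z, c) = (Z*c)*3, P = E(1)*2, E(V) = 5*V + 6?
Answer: 1170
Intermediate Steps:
E(V) = 6 + 5*V
P = 22 (P = (6 + 5*1)*2 = (6 + 5)*2 = 11*2 = 22)
s(Z, c) = 3*Z*c
D(G, w) = 132 - 6*w (D(G, w) = 6*(22 - w) = 132 - 6*w)
-15*(6 + D(-5, s(6, 2))) = -15*(6 + (132 - 18*6*2)) = -15*(6 + (132 - 6*36)) = -15*(6 + (132 - 216)) = -15*(6 - 84) = -15*(-78) = 1170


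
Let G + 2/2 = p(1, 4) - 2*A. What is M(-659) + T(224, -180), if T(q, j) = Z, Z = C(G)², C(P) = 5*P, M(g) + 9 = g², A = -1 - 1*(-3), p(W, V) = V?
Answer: 434297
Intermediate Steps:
A = 2 (A = -1 + 3 = 2)
G = -1 (G = -1 + (4 - 2*2) = -1 + (4 - 4) = -1 + 0 = -1)
M(g) = -9 + g²
Z = 25 (Z = (5*(-1))² = (-5)² = 25)
T(q, j) = 25
M(-659) + T(224, -180) = (-9 + (-659)²) + 25 = (-9 + 434281) + 25 = 434272 + 25 = 434297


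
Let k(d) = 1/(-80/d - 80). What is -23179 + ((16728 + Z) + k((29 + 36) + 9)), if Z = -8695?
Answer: -45438037/3000 ≈ -15146.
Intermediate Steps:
k(d) = 1/(-80 - 80/d)
-23179 + ((16728 + Z) + k((29 + 36) + 9)) = -23179 + ((16728 - 8695) - ((29 + 36) + 9)/(80 + 80*((29 + 36) + 9))) = -23179 + (8033 - (65 + 9)/(80 + 80*(65 + 9))) = -23179 + (8033 - 1*74/(80 + 80*74)) = -23179 + (8033 - 1*74/(80 + 5920)) = -23179 + (8033 - 1*74/6000) = -23179 + (8033 - 1*74*1/6000) = -23179 + (8033 - 37/3000) = -23179 + 24098963/3000 = -45438037/3000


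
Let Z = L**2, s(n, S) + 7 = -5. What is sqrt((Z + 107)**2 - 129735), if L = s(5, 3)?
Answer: I*sqrt(66734) ≈ 258.33*I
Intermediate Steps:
s(n, S) = -12 (s(n, S) = -7 - 5 = -12)
L = -12
Z = 144 (Z = (-12)**2 = 144)
sqrt((Z + 107)**2 - 129735) = sqrt((144 + 107)**2 - 129735) = sqrt(251**2 - 129735) = sqrt(63001 - 129735) = sqrt(-66734) = I*sqrt(66734)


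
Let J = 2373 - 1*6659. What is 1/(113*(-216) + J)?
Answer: -1/28694 ≈ -3.4850e-5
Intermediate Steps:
J = -4286 (J = 2373 - 6659 = -4286)
1/(113*(-216) + J) = 1/(113*(-216) - 4286) = 1/(-24408 - 4286) = 1/(-28694) = -1/28694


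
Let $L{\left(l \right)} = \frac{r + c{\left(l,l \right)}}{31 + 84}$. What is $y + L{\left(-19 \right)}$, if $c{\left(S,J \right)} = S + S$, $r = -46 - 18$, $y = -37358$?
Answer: $- \frac{4296272}{115} \approx -37359.0$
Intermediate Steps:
$r = -64$
$c{\left(S,J \right)} = 2 S$
$L{\left(l \right)} = - \frac{64}{115} + \frac{2 l}{115}$ ($L{\left(l \right)} = \frac{-64 + 2 l}{31 + 84} = \frac{-64 + 2 l}{115} = \left(-64 + 2 l\right) \frac{1}{115} = - \frac{64}{115} + \frac{2 l}{115}$)
$y + L{\left(-19 \right)} = -37358 + \left(- \frac{64}{115} + \frac{2}{115} \left(-19\right)\right) = -37358 - \frac{102}{115} = - \frac{4296272}{115}$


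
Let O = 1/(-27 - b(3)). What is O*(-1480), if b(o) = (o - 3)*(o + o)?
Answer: 1480/27 ≈ 54.815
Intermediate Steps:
b(o) = 2*o*(-3 + o) (b(o) = (-3 + o)*(2*o) = 2*o*(-3 + o))
O = -1/27 (O = 1/(-27 - 2*3*(-3 + 3)) = 1/(-27 - 2*3*0) = 1/(-27 - 1*0) = 1/(-27 + 0) = 1/(-27) = -1/27 ≈ -0.037037)
O*(-1480) = -1/27*(-1480) = 1480/27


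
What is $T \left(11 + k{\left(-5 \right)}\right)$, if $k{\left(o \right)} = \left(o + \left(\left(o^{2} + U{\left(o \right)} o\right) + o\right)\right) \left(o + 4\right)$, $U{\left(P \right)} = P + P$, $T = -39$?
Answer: $2106$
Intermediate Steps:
$U{\left(P \right)} = 2 P$
$k{\left(o \right)} = \left(4 + o\right) \left(2 o + 3 o^{2}\right)$ ($k{\left(o \right)} = \left(o + \left(\left(o^{2} + 2 o o\right) + o\right)\right) \left(o + 4\right) = \left(o + \left(\left(o^{2} + 2 o^{2}\right) + o\right)\right) \left(4 + o\right) = \left(o + \left(3 o^{2} + o\right)\right) \left(4 + o\right) = \left(o + \left(o + 3 o^{2}\right)\right) \left(4 + o\right) = \left(2 o + 3 o^{2}\right) \left(4 + o\right) = \left(4 + o\right) \left(2 o + 3 o^{2}\right)$)
$T \left(11 + k{\left(-5 \right)}\right) = - 39 \left(11 - 5 \left(8 + 3 \left(-5\right)^{2} + 14 \left(-5\right)\right)\right) = - 39 \left(11 - 5 \left(8 + 3 \cdot 25 - 70\right)\right) = - 39 \left(11 - 5 \left(8 + 75 - 70\right)\right) = - 39 \left(11 - 65\right) = \left(-39\right) \left(-54\right) = 2106$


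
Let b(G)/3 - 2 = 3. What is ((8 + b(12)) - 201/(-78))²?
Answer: 442225/676 ≈ 654.18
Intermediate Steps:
b(G) = 15 (b(G) = 6 + 3*3 = 6 + 9 = 15)
((8 + b(12)) - 201/(-78))² = ((8 + 15) - 201/(-78))² = (23 - 201*(-1/78))² = (23 + 67/26)² = (665/26)² = 442225/676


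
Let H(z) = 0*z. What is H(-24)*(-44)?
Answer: 0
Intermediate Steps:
H(z) = 0
H(-24)*(-44) = 0*(-44) = 0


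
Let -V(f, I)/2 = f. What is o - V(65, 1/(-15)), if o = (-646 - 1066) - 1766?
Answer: -3348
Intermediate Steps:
V(f, I) = -2*f
o = -3478 (o = -1712 - 1766 = -3478)
o - V(65, 1/(-15)) = -3478 - (-2)*65 = -3478 - 1*(-130) = -3478 + 130 = -3348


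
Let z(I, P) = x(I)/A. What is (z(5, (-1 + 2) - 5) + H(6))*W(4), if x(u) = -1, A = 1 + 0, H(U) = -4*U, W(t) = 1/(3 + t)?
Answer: -25/7 ≈ -3.5714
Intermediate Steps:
A = 1
z(I, P) = -1 (z(I, P) = -1/1 = -1*1 = -1)
(z(5, (-1 + 2) - 5) + H(6))*W(4) = (-1 - 4*6)/(3 + 4) = (-1 - 24)/7 = -25*1/7 = -25/7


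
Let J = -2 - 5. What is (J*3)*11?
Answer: -231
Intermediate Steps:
J = -7
(J*3)*11 = -7*3*11 = -21*11 = -231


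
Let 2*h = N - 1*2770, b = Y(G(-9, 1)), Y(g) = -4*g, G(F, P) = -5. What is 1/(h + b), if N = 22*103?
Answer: -1/232 ≈ -0.0043103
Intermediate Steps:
N = 2266
b = 20 (b = -4*(-5) = 20)
h = -252 (h = (2266 - 1*2770)/2 = (2266 - 2770)/2 = (1/2)*(-504) = -252)
1/(h + b) = 1/(-252 + 20) = 1/(-232) = -1/232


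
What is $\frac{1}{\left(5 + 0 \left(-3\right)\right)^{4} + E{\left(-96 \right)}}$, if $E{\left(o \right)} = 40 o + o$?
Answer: $- \frac{1}{3311} \approx -0.00030202$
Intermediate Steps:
$E{\left(o \right)} = 41 o$
$\frac{1}{\left(5 + 0 \left(-3\right)\right)^{4} + E{\left(-96 \right)}} = \frac{1}{\left(5 + 0 \left(-3\right)\right)^{4} + 41 \left(-96\right)} = \frac{1}{\left(5 + 0\right)^{4} - 3936} = \frac{1}{5^{4} - 3936} = \frac{1}{625 - 3936} = \frac{1}{-3311} = - \frac{1}{3311}$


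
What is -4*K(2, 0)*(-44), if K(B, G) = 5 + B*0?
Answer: 880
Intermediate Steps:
K(B, G) = 5 (K(B, G) = 5 + 0 = 5)
-4*K(2, 0)*(-44) = -4*5*(-44) = -20*(-44) = 880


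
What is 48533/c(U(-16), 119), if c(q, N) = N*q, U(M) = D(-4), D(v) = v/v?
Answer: 48533/119 ≈ 407.84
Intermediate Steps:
D(v) = 1
U(M) = 1
48533/c(U(-16), 119) = 48533/((119*1)) = 48533/119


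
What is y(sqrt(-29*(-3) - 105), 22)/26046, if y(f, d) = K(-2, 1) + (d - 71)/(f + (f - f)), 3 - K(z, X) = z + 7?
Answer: -1/13023 + 49*I*sqrt(2)/156276 ≈ -7.6787e-5 + 0.00044342*I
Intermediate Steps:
K(z, X) = -4 - z (K(z, X) = 3 - (z + 7) = 3 - (7 + z) = 3 + (-7 - z) = -4 - z)
y(f, d) = -2 + (-71 + d)/f (y(f, d) = (-4 - 1*(-2)) + (d - 71)/(f + (f - f)) = (-4 + 2) + (-71 + d)/(f + 0) = -2 + (-71 + d)/f)
y(sqrt(-29*(-3) - 105), 22)/26046 = ((-71 + 22 - 2*sqrt(-29*(-3) - 105))/(sqrt(-29*(-3) - 105)))/26046 = ((-71 + 22 - 2*sqrt(87 - 105))/(sqrt(87 - 105)))*(1/26046) = ((-71 + 22 - 6*I*sqrt(2))/(sqrt(-18)))*(1/26046) = ((-71 + 22 - 6*I*sqrt(2))/((3*I*sqrt(2))))*(1/26046) = ((-I*sqrt(2)/6)*(-71 + 22 - 6*I*sqrt(2)))*(1/26046) = ((-I*sqrt(2)/6)*(-49 - 6*I*sqrt(2)))*(1/26046) = -I*sqrt(2)*(-49 - 6*I*sqrt(2))/6*(1/26046) = -I*sqrt(2)*(-49 - 6*I*sqrt(2))/156276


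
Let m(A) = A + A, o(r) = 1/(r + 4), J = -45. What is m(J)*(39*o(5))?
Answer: -390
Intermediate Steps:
o(r) = 1/(4 + r)
m(A) = 2*A
m(J)*(39*o(5)) = (2*(-45))*(39/(4 + 5)) = -3510/9 = -90*13/3 = -390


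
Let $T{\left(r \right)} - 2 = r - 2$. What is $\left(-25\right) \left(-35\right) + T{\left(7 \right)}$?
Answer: $882$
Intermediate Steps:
$T{\left(r \right)} = r$ ($T{\left(r \right)} = 2 + \left(r - 2\right) = 2 + \left(-2 + r\right) = r$)
$\left(-25\right) \left(-35\right) + T{\left(7 \right)} = \left(-25\right) \left(-35\right) + 7 = 875 + 7 = 882$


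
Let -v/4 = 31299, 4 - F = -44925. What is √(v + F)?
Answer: I*√80267 ≈ 283.31*I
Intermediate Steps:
F = 44929 (F = 4 - 1*(-44925) = 4 + 44925 = 44929)
v = -125196 (v = -4*31299 = -125196)
√(v + F) = √(-125196 + 44929) = √(-80267) = I*√80267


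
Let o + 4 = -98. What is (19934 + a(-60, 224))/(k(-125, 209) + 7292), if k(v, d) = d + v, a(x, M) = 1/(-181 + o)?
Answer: 5641321/2087408 ≈ 2.7025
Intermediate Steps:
o = -102 (o = -4 - 98 = -102)
a(x, M) = -1/283 (a(x, M) = 1/(-181 - 102) = 1/(-283) = -1/283)
(19934 + a(-60, 224))/(k(-125, 209) + 7292) = (19934 - 1/283)/((209 - 125) + 7292) = 5641321/(283*(84 + 7292)) = (5641321/283)/7376 = (5641321/283)*(1/7376) = 5641321/2087408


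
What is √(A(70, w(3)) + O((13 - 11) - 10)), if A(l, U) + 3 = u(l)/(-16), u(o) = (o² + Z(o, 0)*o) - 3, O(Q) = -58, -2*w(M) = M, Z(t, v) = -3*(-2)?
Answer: I*√6293/4 ≈ 19.832*I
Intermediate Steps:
Z(t, v) = 6
w(M) = -M/2
u(o) = -3 + o² + 6*o (u(o) = (o² + 6*o) - 3 = -3 + o² + 6*o)
A(l, U) = -45/16 - 3*l/8 - l²/16 (A(l, U) = -3 + (-3 + l² + 6*l)/(-16) = -3 + (-3 + l² + 6*l)*(-1/16) = -3 + (3/16 - 3*l/8 - l²/16) = -45/16 - 3*l/8 - l²/16)
√(A(70, w(3)) + O((13 - 11) - 10)) = √((-45/16 - 3/8*70 - 1/16*70²) - 58) = √((-45/16 - 105/4 - 1/16*4900) - 58) = √((-45/16 - 105/4 - 1225/4) - 58) = √(-5365/16 - 58) = √(-6293/16) = I*√6293/4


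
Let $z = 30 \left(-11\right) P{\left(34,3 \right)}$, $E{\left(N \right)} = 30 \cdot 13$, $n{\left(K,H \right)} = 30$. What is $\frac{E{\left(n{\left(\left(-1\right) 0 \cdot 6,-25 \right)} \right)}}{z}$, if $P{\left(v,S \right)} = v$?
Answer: $- \frac{13}{374} \approx -0.034759$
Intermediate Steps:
$E{\left(N \right)} = 390$
$z = -11220$ ($z = 30 \left(-11\right) 34 = \left(-330\right) 34 = -11220$)
$\frac{E{\left(n{\left(\left(-1\right) 0 \cdot 6,-25 \right)} \right)}}{z} = \frac{390}{-11220} = 390 \left(- \frac{1}{11220}\right) = - \frac{13}{374}$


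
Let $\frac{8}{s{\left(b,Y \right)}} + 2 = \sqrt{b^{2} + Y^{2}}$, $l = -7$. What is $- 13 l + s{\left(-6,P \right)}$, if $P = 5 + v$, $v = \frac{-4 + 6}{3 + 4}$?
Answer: $\frac{268051}{2937} + \frac{56 \sqrt{3133}}{2937} \approx 92.334$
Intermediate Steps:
$v = \frac{2}{7} \approx 0.28571$
$P = \frac{37}{7}$ ($P = 5 + \frac{2}{7} = \frac{37}{7} \approx 5.2857$)
$s{\left(b,Y \right)} = \frac{8}{-2 + \sqrt{Y^{2} + b^{2}}}$ ($s{\left(b,Y \right)} = \frac{8}{-2 + \sqrt{b^{2} + Y^{2}}} = \frac{8}{-2 + \sqrt{Y^{2} + b^{2}}}$)
$- 13 l + s{\left(-6,P \right)} = \left(-13\right) \left(-7\right) + \frac{8}{-2 + \sqrt{\left(\frac{37}{7}\right)^{2} + \left(-6\right)^{2}}} = 91 + \frac{8}{-2 + \sqrt{\frac{1369}{49} + 36}} = 91 + \frac{8}{-2 + \sqrt{\frac{3133}{49}}} = 91 + \frac{8}{-2 + \frac{\sqrt{3133}}{7}}$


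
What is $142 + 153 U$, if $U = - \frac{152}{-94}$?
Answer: $\frac{18302}{47} \approx 389.4$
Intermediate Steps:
$U = \frac{76}{47}$ ($U = \left(-152\right) \left(- \frac{1}{94}\right) = \frac{76}{47} \approx 1.617$)
$142 + 153 U = 142 + 153 \cdot \frac{76}{47} = 142 + \frac{11628}{47} = \frac{18302}{47}$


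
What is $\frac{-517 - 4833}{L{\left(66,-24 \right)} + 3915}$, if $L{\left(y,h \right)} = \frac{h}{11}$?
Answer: $- \frac{58850}{43041} \approx -1.3673$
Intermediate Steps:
$L{\left(y,h \right)} = \frac{h}{11}$ ($L{\left(y,h \right)} = h \frac{1}{11} = \frac{h}{11}$)
$\frac{-517 - 4833}{L{\left(66,-24 \right)} + 3915} = \frac{-517 - 4833}{\frac{1}{11} \left(-24\right) + 3915} = - \frac{5350}{- \frac{24}{11} + 3915} = - \frac{5350}{\frac{43041}{11}} = \left(-5350\right) \frac{11}{43041} = - \frac{58850}{43041}$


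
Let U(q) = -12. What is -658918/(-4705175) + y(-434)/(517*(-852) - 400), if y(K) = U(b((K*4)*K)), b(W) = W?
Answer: 72640716403/518609093675 ≈ 0.14007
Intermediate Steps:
y(K) = -12
-658918/(-4705175) + y(-434)/(517*(-852) - 400) = -658918/(-4705175) - 12/(517*(-852) - 400) = -658918*(-1/4705175) - 12/(-440484 - 400) = 658918/4705175 - 12/(-440884) = 658918/4705175 - 12*(-1/440884) = 658918/4705175 + 3/110221 = 72640716403/518609093675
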